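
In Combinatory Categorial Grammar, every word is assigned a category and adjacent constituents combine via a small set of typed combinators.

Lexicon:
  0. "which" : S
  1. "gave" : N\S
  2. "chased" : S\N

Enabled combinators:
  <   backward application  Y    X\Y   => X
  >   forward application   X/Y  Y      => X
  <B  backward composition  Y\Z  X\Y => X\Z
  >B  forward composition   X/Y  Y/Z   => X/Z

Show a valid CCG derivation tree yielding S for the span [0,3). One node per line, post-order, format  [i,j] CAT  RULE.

[0,3] S   <
  [0,2] N   <
    [0,1] "which" : S
    [1,2] "gave" : N\S
  [2,3] "chased" : S\N

[0,1] S  lex  "which"
[1,2] N\S  lex  "gave"
[0,2] N  <  k=1
[2,3] S\N  lex  "chased"
[0,3] S  <  k=2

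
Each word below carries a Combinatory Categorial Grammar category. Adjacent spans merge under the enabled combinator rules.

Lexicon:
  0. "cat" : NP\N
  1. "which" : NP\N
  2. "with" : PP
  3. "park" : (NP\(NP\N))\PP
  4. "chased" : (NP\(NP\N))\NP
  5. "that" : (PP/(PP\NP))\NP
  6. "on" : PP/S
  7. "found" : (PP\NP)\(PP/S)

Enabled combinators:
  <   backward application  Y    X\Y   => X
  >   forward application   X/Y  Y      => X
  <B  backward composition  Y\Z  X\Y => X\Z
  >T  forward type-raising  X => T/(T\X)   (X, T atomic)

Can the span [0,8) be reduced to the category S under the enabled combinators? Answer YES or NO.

NP\N NP\N PP (NP\(NP\N))\PP (NP\(NP\N))\NP (PP/(PP\NP))\NP PP/S (PP\NP)\(PP/S)
CKY chart[0,8] = {N/(N\PP), NP/(NP\PP), PP, PP/(PP\PP), S/(S\PP)}; S ∉ chart

NO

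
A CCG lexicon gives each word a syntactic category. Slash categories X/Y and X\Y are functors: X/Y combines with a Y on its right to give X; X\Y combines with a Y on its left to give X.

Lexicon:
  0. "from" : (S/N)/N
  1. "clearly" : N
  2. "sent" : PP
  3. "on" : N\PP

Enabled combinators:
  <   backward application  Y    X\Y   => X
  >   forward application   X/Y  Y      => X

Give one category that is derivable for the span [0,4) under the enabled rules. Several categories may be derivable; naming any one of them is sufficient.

S

[0,4] S   >
  [0,2] S/N   >
    [0,1] "from" : (S/N)/N
    [1,2] "clearly" : N
  [2,4] N   <
    [2,3] "sent" : PP
    [3,4] "on" : N\PP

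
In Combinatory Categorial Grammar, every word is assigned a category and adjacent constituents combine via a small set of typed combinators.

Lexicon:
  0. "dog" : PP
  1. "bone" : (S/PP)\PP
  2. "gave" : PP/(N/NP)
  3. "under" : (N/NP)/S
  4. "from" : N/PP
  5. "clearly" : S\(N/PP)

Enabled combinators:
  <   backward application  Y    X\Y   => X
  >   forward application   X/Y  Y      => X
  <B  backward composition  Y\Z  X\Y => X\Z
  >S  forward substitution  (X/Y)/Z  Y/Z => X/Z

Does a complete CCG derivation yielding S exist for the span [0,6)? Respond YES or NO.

YES

[0,6] S   >
  [0,2] S/PP   <
    [0,1] "dog" : PP
    [1,2] "bone" : (S/PP)\PP
  [2,6] PP   >
    [2,3] "gave" : PP/(N/NP)
    [3,6] N/NP   >
      [3,4] "under" : (N/NP)/S
      [4,6] S   <
        [4,5] "from" : N/PP
        [5,6] "clearly" : S\(N/PP)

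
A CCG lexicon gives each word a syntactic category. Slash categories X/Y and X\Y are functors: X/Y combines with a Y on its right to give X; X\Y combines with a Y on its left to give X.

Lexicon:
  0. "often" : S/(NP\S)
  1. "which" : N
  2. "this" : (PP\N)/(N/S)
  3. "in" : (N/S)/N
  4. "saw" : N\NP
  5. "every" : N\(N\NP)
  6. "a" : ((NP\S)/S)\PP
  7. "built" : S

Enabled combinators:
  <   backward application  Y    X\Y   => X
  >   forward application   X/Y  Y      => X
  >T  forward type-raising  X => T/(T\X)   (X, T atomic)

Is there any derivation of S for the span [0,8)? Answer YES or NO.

YES

[0,8] S   >
  [0,1] "often" : S/(NP\S)
  [1,8] NP\S   >
    [1,7] (NP\S)/S   <
      [1,6] PP   <
        [1,2] "which" : N
        [2,6] PP\N   >
          [2,3] "this" : (PP\N)/(N/S)
          [3,6] N/S   >
            [3,4] "in" : (N/S)/N
            [4,6] N   <
              [4,5] "saw" : N\NP
              [5,6] "every" : N\(N\NP)
      [6,7] "a" : ((NP\S)/S)\PP
    [7,8] "built" : S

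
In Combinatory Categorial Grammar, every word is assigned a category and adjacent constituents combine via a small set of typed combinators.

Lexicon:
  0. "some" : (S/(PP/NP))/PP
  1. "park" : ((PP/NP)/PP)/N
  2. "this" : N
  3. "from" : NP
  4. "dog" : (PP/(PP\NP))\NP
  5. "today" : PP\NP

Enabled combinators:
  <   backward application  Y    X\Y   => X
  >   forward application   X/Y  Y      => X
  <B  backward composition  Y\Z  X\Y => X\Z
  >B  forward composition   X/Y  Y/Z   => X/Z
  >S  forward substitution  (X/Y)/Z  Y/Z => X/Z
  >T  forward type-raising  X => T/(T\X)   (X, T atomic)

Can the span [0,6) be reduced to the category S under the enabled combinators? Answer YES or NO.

[0,6] S   >
  [0,3] S/PP   >S
    [0,1] "some" : (S/(PP/NP))/PP
    [1,3] (PP/NP)/PP   >
      [1,2] "park" : ((PP/NP)/PP)/N
      [2,3] "this" : N
  [3,6] PP   >
    [3,5] PP/(PP\NP)   <
      [3,4] "from" : NP
      [4,5] "dog" : (PP/(PP\NP))\NP
    [5,6] "today" : PP\NP

YES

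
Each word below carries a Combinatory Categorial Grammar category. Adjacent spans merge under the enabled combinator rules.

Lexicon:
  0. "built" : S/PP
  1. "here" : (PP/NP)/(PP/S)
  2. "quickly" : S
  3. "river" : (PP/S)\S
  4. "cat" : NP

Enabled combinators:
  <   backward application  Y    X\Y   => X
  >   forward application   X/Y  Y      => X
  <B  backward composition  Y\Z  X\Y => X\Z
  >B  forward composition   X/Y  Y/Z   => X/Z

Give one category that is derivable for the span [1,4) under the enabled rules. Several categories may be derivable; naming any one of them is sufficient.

PP/NP

[0,5] S   >
  [0,1] "built" : S/PP
  [1,5] PP   >
    [1,4] PP/NP   >
      [1,2] "here" : (PP/NP)/(PP/S)
      [2,4] PP/S   <
        [2,3] "quickly" : S
        [3,4] "river" : (PP/S)\S
    [4,5] "cat" : NP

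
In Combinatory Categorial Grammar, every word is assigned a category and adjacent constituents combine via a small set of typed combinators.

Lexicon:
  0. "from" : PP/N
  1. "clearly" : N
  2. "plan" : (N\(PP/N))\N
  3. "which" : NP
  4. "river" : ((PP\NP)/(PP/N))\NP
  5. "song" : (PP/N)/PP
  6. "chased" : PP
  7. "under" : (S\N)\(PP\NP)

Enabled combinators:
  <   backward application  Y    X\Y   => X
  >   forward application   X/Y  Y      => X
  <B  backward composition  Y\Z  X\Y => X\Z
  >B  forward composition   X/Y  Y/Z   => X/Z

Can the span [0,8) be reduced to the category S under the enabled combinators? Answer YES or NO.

YES

[0,8] S   <
  [0,3] N   <
    [0,1] "from" : PP/N
    [1,3] N\(PP/N)   <
      [1,2] "clearly" : N
      [2,3] "plan" : (N\(PP/N))\N
  [3,8] S\N   <
    [3,7] PP\NP   >
      [3,5] (PP\NP)/(PP/N)   <
        [3,4] "which" : NP
        [4,5] "river" : ((PP\NP)/(PP/N))\NP
      [5,7] PP/N   >
        [5,6] "song" : (PP/N)/PP
        [6,7] "chased" : PP
    [7,8] "under" : (S\N)\(PP\NP)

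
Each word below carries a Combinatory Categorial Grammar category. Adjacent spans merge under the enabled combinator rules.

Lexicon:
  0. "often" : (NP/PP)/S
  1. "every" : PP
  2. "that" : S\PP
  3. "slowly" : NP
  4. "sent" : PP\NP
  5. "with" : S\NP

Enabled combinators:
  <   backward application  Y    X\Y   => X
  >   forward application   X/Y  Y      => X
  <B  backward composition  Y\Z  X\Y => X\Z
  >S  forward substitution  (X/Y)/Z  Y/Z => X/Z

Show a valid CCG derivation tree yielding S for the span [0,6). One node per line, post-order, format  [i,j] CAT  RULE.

[0,6] S   <
  [0,5] NP   >
    [0,3] NP/PP   >
      [0,1] "often" : (NP/PP)/S
      [1,3] S   <
        [1,2] "every" : PP
        [2,3] "that" : S\PP
    [3,5] PP   <
      [3,4] "slowly" : NP
      [4,5] "sent" : PP\NP
  [5,6] "with" : S\NP

[0,1] (NP/PP)/S  lex  "often"
[1,2] PP  lex  "every"
[2,3] S\PP  lex  "that"
[1,3] S  <  k=2
[0,3] NP/PP  >  k=1
[3,4] NP  lex  "slowly"
[4,5] PP\NP  lex  "sent"
[3,5] PP  <  k=4
[0,5] NP  >  k=3
[5,6] S\NP  lex  "with"
[0,6] S  <  k=5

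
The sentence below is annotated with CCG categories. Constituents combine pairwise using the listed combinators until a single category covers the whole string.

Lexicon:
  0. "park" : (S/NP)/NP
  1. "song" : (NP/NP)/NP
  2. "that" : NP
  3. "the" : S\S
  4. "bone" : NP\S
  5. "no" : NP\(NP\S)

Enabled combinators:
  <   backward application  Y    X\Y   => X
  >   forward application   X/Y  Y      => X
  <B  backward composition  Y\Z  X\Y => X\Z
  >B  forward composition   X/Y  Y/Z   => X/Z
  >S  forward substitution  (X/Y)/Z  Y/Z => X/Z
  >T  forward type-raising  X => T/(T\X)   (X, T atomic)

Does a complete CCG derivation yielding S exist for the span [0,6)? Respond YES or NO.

YES

[0,6] S   >
  [0,3] S/NP   >S
    [0,1] "park" : (S/NP)/NP
    [1,3] NP/NP   >
      [1,2] "song" : (NP/NP)/NP
      [2,3] "that" : NP
  [3,6] NP   <
    [3,5] NP\S   <B
      [3,4] "the" : S\S
      [4,5] "bone" : NP\S
    [5,6] "no" : NP\(NP\S)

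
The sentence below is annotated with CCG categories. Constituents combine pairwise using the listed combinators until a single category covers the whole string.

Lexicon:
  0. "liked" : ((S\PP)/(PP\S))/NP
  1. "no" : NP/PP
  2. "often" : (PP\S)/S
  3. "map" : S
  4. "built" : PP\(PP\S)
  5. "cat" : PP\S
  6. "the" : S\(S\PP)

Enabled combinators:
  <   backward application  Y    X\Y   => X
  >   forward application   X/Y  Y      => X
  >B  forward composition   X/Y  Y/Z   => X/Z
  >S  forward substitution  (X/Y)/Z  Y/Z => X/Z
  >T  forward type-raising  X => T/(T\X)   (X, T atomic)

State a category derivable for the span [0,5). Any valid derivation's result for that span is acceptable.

[0,7] S   <
  [0,6] S\PP   >
    [0,5] (S\PP)/(PP\S)   >
      [0,1] "liked" : ((S\PP)/(PP\S))/NP
      [1,5] NP   >
        [1,2] "no" : NP/PP
        [2,5] PP   <
          [2,4] PP\S   >
            [2,3] "often" : (PP\S)/S
            [3,4] "map" : S
          [4,5] "built" : PP\(PP\S)
    [5,6] "cat" : PP\S
  [6,7] "the" : S\(S\PP)

(S\PP)/(PP\S)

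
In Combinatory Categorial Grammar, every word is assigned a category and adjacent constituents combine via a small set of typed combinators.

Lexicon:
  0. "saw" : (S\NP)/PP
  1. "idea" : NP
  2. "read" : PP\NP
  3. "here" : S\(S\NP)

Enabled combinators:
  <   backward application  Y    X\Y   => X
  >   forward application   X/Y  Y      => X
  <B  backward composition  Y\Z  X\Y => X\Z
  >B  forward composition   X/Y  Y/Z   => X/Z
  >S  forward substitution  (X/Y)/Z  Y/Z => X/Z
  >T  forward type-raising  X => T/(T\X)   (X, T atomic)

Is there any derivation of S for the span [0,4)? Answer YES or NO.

[0,4] S   <
  [0,3] S\NP   >
    [0,1] "saw" : (S\NP)/PP
    [1,3] PP   >
      [1,2] PP/(PP\NP)   >T
        [1,2] "idea" : NP
      [2,3] "read" : PP\NP
  [3,4] "here" : S\(S\NP)

YES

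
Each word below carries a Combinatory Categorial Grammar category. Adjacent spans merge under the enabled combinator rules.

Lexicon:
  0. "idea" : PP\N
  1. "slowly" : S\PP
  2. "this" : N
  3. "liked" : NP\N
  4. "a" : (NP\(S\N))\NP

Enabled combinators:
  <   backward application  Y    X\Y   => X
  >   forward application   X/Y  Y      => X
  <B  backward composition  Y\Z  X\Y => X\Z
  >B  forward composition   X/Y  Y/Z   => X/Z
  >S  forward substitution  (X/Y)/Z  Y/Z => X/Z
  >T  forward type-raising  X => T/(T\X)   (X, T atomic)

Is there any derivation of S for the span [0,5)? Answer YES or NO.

PP\N S\PP N NP\N (NP\(S\N))\NP
CKY chart[0,5] = {N/(N\NP), NP, NP/(NP\NP), PP/(PP\NP), S/(S\NP)}; S ∉ chart

NO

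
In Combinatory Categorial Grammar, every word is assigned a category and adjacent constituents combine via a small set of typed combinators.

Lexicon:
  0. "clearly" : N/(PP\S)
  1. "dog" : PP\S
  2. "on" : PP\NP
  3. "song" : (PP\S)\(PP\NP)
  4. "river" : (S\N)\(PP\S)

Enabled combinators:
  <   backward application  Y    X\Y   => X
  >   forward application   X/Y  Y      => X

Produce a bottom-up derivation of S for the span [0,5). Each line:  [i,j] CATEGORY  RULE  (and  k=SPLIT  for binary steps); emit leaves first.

[0,5] S   <
  [0,2] N   >
    [0,1] "clearly" : N/(PP\S)
    [1,2] "dog" : PP\S
  [2,5] S\N   <
    [2,4] PP\S   <
      [2,3] "on" : PP\NP
      [3,4] "song" : (PP\S)\(PP\NP)
    [4,5] "river" : (S\N)\(PP\S)

[0,1] N/(PP\S)  lex  "clearly"
[1,2] PP\S  lex  "dog"
[0,2] N  >  k=1
[2,3] PP\NP  lex  "on"
[3,4] (PP\S)\(PP\NP)  lex  "song"
[2,4] PP\S  <  k=3
[4,5] (S\N)\(PP\S)  lex  "river"
[2,5] S\N  <  k=4
[0,5] S  <  k=2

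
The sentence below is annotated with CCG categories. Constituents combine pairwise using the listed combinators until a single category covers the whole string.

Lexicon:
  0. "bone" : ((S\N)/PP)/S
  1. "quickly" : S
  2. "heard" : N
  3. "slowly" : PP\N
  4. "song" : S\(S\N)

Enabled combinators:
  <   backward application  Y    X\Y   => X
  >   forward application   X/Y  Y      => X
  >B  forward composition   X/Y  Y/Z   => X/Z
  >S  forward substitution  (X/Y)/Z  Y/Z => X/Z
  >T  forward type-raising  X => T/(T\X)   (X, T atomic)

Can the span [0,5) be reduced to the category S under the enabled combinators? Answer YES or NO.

YES

[0,5] S   <
  [0,4] S\N   >
    [0,2] (S\N)/PP   >
      [0,1] "bone" : ((S\N)/PP)/S
      [1,2] "quickly" : S
    [2,4] PP   >
      [2,3] PP/(PP\N)   >T
        [2,3] "heard" : N
      [3,4] "slowly" : PP\N
  [4,5] "song" : S\(S\N)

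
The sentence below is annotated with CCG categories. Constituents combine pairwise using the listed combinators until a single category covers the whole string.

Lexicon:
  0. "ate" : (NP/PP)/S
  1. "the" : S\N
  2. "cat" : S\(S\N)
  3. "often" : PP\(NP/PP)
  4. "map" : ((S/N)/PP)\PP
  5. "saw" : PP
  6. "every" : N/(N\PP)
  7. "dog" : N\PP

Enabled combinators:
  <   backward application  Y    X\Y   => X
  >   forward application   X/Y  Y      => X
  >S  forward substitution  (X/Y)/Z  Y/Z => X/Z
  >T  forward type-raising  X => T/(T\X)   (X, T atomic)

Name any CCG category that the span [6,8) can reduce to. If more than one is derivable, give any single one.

[0,8] S   >
  [0,6] S/N   >
    [0,5] (S/N)/PP   <
      [0,4] PP   <
        [0,3] NP/PP   >
          [0,1] "ate" : (NP/PP)/S
          [1,3] S   <
            [1,2] "the" : S\N
            [2,3] "cat" : S\(S\N)
        [3,4] "often" : PP\(NP/PP)
      [4,5] "map" : ((S/N)/PP)\PP
    [5,6] "saw" : PP
  [6,8] N   >
    [6,7] "every" : N/(N\PP)
    [7,8] "dog" : N\PP

N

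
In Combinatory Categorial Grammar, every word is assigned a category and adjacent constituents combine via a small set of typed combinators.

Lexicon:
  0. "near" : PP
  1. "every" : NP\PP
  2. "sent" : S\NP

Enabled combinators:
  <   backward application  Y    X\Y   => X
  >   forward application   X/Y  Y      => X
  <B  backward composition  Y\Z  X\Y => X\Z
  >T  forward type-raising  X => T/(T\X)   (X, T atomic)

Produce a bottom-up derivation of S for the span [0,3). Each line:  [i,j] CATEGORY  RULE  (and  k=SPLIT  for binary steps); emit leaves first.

[0,1] PP  lex  "near"
[1,2] NP\PP  lex  "every"
[2,3] S\NP  lex  "sent"
[1,3] S\PP  <B  k=2
[0,3] S  <  k=1

[0,3] S   <
  [0,1] "near" : PP
  [1,3] S\PP   <B
    [1,2] "every" : NP\PP
    [2,3] "sent" : S\NP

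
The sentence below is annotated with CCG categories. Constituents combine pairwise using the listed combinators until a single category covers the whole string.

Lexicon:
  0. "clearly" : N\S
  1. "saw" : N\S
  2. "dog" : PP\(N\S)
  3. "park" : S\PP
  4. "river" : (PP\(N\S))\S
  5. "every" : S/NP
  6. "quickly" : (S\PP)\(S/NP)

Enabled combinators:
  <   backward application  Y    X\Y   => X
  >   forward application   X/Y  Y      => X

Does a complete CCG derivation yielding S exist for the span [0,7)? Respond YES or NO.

YES

[0,7] S   <
  [0,5] PP   <
    [0,1] "clearly" : N\S
    [1,5] PP\(N\S)   <
      [1,4] S   <
        [1,3] PP   <
          [1,2] "saw" : N\S
          [2,3] "dog" : PP\(N\S)
        [3,4] "park" : S\PP
      [4,5] "river" : (PP\(N\S))\S
  [5,7] S\PP   <
    [5,6] "every" : S/NP
    [6,7] "quickly" : (S\PP)\(S/NP)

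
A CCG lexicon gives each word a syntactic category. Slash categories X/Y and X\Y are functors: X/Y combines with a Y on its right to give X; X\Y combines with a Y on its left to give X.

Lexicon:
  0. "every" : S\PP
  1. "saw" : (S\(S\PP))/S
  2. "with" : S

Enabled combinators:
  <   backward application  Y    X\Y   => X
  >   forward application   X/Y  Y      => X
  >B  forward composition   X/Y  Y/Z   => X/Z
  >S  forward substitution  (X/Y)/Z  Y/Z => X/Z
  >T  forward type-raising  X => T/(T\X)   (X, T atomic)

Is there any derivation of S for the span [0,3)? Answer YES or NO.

[0,3] S   <
  [0,1] "every" : S\PP
  [1,3] S\(S\PP)   >
    [1,2] "saw" : (S\(S\PP))/S
    [2,3] "with" : S

YES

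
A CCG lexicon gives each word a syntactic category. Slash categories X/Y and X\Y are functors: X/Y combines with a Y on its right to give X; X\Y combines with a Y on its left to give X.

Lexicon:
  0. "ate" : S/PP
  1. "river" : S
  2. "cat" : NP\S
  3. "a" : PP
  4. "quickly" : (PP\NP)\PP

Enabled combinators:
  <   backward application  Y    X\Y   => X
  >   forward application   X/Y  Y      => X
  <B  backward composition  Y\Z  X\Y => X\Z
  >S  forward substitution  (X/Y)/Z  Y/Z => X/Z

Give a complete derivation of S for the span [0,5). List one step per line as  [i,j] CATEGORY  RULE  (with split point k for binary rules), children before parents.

[0,5] S   >
  [0,1] "ate" : S/PP
  [1,5] PP   <
    [1,3] NP   <
      [1,2] "river" : S
      [2,3] "cat" : NP\S
    [3,5] PP\NP   <
      [3,4] "a" : PP
      [4,5] "quickly" : (PP\NP)\PP

[0,1] S/PP  lex  "ate"
[1,2] S  lex  "river"
[2,3] NP\S  lex  "cat"
[1,3] NP  <  k=2
[3,4] PP  lex  "a"
[4,5] (PP\NP)\PP  lex  "quickly"
[3,5] PP\NP  <  k=4
[1,5] PP  <  k=3
[0,5] S  >  k=1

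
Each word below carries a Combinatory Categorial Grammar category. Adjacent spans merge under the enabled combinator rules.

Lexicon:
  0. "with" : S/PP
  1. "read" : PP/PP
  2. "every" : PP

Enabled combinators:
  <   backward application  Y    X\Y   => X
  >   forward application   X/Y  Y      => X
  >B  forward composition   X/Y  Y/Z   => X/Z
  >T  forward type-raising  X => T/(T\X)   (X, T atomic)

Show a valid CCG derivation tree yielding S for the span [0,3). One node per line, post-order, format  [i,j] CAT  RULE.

[0,1] S/PP  lex  "with"
[1,2] PP/PP  lex  "read"
[0,2] S/PP  >B  k=1
[2,3] PP  lex  "every"
[0,3] S  >  k=2

[0,3] S   >
  [0,2] S/PP   >B
    [0,1] "with" : S/PP
    [1,2] "read" : PP/PP
  [2,3] "every" : PP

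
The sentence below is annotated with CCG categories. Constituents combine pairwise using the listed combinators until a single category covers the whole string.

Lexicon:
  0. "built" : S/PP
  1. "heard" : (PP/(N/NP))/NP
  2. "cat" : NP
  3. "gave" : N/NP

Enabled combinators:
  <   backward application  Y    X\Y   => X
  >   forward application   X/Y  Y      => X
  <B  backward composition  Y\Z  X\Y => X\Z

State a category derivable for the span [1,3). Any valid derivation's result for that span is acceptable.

[0,4] S   >
  [0,1] "built" : S/PP
  [1,4] PP   >
    [1,3] PP/(N/NP)   >
      [1,2] "heard" : (PP/(N/NP))/NP
      [2,3] "cat" : NP
    [3,4] "gave" : N/NP

PP/(N/NP)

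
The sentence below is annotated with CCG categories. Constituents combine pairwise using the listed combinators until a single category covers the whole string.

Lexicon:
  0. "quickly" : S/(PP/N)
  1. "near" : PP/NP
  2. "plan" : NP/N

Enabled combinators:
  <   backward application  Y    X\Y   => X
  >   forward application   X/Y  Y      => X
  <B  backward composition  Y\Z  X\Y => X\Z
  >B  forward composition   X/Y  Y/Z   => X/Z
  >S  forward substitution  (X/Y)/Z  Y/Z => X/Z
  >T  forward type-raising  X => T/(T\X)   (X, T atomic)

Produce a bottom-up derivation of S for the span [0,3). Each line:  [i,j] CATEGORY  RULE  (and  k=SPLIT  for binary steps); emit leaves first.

[0,1] S/(PP/N)  lex  "quickly"
[1,2] PP/NP  lex  "near"
[2,3] NP/N  lex  "plan"
[1,3] PP/N  >B  k=2
[0,3] S  >  k=1

[0,3] S   >
  [0,1] "quickly" : S/(PP/N)
  [1,3] PP/N   >B
    [1,2] "near" : PP/NP
    [2,3] "plan" : NP/N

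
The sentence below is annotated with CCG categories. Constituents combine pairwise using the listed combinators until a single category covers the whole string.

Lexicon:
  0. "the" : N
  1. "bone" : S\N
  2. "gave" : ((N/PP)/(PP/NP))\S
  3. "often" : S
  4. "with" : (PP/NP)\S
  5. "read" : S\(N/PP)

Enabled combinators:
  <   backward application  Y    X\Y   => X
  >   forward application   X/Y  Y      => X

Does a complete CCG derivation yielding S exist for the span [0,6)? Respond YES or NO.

[0,6] S   <
  [0,5] N/PP   >
    [0,3] (N/PP)/(PP/NP)   <
      [0,2] S   <
        [0,1] "the" : N
        [1,2] "bone" : S\N
      [2,3] "gave" : ((N/PP)/(PP/NP))\S
    [3,5] PP/NP   <
      [3,4] "often" : S
      [4,5] "with" : (PP/NP)\S
  [5,6] "read" : S\(N/PP)

YES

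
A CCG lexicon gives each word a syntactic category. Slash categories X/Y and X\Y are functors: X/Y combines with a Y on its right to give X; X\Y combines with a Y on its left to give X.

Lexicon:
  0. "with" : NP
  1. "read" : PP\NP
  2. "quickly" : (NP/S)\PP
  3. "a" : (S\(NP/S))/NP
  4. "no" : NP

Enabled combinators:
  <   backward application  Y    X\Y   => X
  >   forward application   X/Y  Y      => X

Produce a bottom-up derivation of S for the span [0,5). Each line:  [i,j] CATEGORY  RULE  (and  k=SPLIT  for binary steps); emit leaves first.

[0,5] S   <
  [0,3] NP/S   <
    [0,2] PP   <
      [0,1] "with" : NP
      [1,2] "read" : PP\NP
    [2,3] "quickly" : (NP/S)\PP
  [3,5] S\(NP/S)   >
    [3,4] "a" : (S\(NP/S))/NP
    [4,5] "no" : NP

[0,1] NP  lex  "with"
[1,2] PP\NP  lex  "read"
[0,2] PP  <  k=1
[2,3] (NP/S)\PP  lex  "quickly"
[0,3] NP/S  <  k=2
[3,4] (S\(NP/S))/NP  lex  "a"
[4,5] NP  lex  "no"
[3,5] S\(NP/S)  >  k=4
[0,5] S  <  k=3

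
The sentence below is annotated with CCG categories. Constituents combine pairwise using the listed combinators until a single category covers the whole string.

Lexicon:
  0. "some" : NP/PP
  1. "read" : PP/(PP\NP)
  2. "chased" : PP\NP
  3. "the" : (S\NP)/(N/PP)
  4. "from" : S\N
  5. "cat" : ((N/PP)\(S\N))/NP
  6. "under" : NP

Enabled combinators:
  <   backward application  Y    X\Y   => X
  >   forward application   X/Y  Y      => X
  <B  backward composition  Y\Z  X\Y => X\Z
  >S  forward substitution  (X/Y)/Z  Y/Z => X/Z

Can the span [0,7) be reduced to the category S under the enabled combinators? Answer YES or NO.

YES

[0,7] S   <
  [0,3] NP   >
    [0,1] "some" : NP/PP
    [1,3] PP   >
      [1,2] "read" : PP/(PP\NP)
      [2,3] "chased" : PP\NP
  [3,7] S\NP   >
    [3,4] "the" : (S\NP)/(N/PP)
    [4,7] N/PP   <
      [4,5] "from" : S\N
      [5,7] (N/PP)\(S\N)   >
        [5,6] "cat" : ((N/PP)\(S\N))/NP
        [6,7] "under" : NP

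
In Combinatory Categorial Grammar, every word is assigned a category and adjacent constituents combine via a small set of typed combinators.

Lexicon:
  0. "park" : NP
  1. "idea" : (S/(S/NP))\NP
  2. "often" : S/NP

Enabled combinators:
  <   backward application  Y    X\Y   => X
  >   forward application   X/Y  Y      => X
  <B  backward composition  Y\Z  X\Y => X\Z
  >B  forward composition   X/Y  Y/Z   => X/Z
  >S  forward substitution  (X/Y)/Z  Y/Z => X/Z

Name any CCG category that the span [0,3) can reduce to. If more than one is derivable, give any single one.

S

[0,3] S   >
  [0,2] S/(S/NP)   <
    [0,1] "park" : NP
    [1,2] "idea" : (S/(S/NP))\NP
  [2,3] "often" : S/NP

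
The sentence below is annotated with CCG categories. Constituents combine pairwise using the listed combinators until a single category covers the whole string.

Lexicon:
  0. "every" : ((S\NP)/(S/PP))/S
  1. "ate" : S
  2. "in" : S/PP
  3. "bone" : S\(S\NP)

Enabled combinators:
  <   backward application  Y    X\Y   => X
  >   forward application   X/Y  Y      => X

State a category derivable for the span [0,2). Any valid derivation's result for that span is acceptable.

(S\NP)/(S/PP)

[0,4] S   <
  [0,3] S\NP   >
    [0,2] (S\NP)/(S/PP)   >
      [0,1] "every" : ((S\NP)/(S/PP))/S
      [1,2] "ate" : S
    [2,3] "in" : S/PP
  [3,4] "bone" : S\(S\NP)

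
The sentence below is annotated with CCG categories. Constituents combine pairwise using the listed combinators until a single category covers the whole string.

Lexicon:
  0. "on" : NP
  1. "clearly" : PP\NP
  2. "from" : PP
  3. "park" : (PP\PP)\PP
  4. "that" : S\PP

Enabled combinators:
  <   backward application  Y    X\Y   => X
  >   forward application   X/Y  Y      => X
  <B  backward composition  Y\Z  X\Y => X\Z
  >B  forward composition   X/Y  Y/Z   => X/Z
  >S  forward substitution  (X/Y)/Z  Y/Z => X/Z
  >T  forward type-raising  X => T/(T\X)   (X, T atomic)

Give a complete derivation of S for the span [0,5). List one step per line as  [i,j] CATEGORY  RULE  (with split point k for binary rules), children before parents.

[0,1] NP  lex  "on"
[0,1] PP/(PP\NP)  >T
[1,2] PP\NP  lex  "clearly"
[0,2] PP  >  k=1
[2,3] PP  lex  "from"
[3,4] (PP\PP)\PP  lex  "park"
[2,4] PP\PP  <  k=3
[4,5] S\PP  lex  "that"
[2,5] S\PP  <B  k=4
[0,5] S  <  k=2

[0,5] S   <
  [0,2] PP   >
    [0,1] PP/(PP\NP)   >T
      [0,1] "on" : NP
    [1,2] "clearly" : PP\NP
  [2,5] S\PP   <B
    [2,4] PP\PP   <
      [2,3] "from" : PP
      [3,4] "park" : (PP\PP)\PP
    [4,5] "that" : S\PP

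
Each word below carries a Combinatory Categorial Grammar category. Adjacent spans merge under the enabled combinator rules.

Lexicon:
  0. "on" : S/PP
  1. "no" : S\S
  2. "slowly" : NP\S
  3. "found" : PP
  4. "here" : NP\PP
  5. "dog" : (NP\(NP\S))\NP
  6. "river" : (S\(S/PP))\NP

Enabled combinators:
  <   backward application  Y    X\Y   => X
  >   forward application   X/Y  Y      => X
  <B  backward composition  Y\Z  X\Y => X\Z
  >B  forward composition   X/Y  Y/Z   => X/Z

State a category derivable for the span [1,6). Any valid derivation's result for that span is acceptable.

[0,7] S   <
  [0,1] "on" : S/PP
  [1,7] S\(S/PP)   <
    [1,6] NP   <
      [1,3] NP\S   <B
        [1,2] "no" : S\S
        [2,3] "slowly" : NP\S
      [3,6] NP\(NP\S)   <
        [3,5] NP   <
          [3,4] "found" : PP
          [4,5] "here" : NP\PP
        [5,6] "dog" : (NP\(NP\S))\NP
    [6,7] "river" : (S\(S/PP))\NP

NP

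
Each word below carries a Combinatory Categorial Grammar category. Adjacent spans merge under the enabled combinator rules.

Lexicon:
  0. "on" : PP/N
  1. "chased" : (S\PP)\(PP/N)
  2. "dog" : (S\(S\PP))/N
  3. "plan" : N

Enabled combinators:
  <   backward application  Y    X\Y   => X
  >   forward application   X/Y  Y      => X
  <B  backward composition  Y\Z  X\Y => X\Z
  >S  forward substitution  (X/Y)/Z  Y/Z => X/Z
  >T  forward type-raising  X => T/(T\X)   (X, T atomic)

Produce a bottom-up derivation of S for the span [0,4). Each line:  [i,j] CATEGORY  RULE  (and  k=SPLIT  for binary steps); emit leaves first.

[0,1] PP/N  lex  "on"
[1,2] (S\PP)\(PP/N)  lex  "chased"
[0,2] S\PP  <  k=1
[2,3] (S\(S\PP))/N  lex  "dog"
[3,4] N  lex  "plan"
[2,4] S\(S\PP)  >  k=3
[0,4] S  <  k=2

[0,4] S   <
  [0,2] S\PP   <
    [0,1] "on" : PP/N
    [1,2] "chased" : (S\PP)\(PP/N)
  [2,4] S\(S\PP)   >
    [2,3] "dog" : (S\(S\PP))/N
    [3,4] "plan" : N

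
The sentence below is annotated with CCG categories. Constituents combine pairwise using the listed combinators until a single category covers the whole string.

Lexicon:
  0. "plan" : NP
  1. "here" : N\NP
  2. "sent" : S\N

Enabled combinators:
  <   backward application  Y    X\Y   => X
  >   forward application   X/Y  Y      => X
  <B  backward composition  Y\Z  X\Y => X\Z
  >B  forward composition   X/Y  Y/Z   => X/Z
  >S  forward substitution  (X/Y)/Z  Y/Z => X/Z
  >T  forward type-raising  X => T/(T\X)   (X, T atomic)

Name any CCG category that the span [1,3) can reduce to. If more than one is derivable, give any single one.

S\NP

[0,3] S   >
  [0,1] S/(S\NP)   >T
    [0,1] "plan" : NP
  [1,3] S\NP   <B
    [1,2] "here" : N\NP
    [2,3] "sent" : S\N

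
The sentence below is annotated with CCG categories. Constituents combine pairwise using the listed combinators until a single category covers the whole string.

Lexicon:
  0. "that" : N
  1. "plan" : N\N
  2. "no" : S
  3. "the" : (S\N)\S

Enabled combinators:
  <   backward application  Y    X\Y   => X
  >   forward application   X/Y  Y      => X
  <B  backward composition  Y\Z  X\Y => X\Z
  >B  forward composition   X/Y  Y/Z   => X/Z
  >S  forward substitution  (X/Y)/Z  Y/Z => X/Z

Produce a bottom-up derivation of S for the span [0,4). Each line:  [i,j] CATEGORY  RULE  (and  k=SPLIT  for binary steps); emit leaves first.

[0,4] S   <
  [0,1] "that" : N
  [1,4] S\N   <B
    [1,2] "plan" : N\N
    [2,4] S\N   <
      [2,3] "no" : S
      [3,4] "the" : (S\N)\S

[0,1] N  lex  "that"
[1,2] N\N  lex  "plan"
[2,3] S  lex  "no"
[3,4] (S\N)\S  lex  "the"
[2,4] S\N  <  k=3
[1,4] S\N  <B  k=2
[0,4] S  <  k=1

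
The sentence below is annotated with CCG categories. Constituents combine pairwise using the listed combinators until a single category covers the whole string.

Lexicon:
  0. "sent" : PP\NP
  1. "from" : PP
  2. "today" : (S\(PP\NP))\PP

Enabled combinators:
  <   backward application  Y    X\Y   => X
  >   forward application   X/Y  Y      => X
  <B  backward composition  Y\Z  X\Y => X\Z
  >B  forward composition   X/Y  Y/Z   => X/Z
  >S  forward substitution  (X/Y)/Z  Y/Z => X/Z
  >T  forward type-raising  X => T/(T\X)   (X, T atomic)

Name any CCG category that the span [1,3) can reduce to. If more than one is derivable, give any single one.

[0,3] S   <
  [0,1] "sent" : PP\NP
  [1,3] S\(PP\NP)   <
    [1,2] "from" : PP
    [2,3] "today" : (S\(PP\NP))\PP

S\(PP\NP)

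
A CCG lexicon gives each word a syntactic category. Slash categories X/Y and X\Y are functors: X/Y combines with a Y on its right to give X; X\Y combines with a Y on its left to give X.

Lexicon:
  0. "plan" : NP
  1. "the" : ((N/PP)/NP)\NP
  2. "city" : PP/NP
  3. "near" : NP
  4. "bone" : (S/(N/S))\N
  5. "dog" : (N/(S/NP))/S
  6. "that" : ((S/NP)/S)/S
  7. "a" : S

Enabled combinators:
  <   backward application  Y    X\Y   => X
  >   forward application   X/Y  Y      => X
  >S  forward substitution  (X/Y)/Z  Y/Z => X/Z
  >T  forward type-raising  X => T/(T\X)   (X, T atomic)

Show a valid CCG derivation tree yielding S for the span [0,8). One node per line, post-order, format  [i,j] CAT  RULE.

[0,8] S   >
  [0,5] S/(N/S)   <
    [0,4] N   >
      [0,3] N/NP   >S
        [0,2] (N/PP)/NP   <
          [0,1] "plan" : NP
          [1,2] "the" : ((N/PP)/NP)\NP
        [2,3] "city" : PP/NP
      [3,4] "near" : NP
    [4,5] "bone" : (S/(N/S))\N
  [5,8] N/S   >S
    [5,6] "dog" : (N/(S/NP))/S
    [6,8] (S/NP)/S   >
      [6,7] "that" : ((S/NP)/S)/S
      [7,8] "a" : S

[0,1] NP  lex  "plan"
[1,2] ((N/PP)/NP)\NP  lex  "the"
[0,2] (N/PP)/NP  <  k=1
[2,3] PP/NP  lex  "city"
[0,3] N/NP  >S  k=2
[3,4] NP  lex  "near"
[0,4] N  >  k=3
[4,5] (S/(N/S))\N  lex  "bone"
[0,5] S/(N/S)  <  k=4
[5,6] (N/(S/NP))/S  lex  "dog"
[6,7] ((S/NP)/S)/S  lex  "that"
[7,8] S  lex  "a"
[6,8] (S/NP)/S  >  k=7
[5,8] N/S  >S  k=6
[0,8] S  >  k=5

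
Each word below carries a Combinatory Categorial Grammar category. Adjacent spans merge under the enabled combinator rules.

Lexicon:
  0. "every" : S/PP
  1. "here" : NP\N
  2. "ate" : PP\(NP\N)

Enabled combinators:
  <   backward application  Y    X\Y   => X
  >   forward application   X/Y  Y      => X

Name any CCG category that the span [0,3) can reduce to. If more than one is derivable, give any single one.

S

[0,3] S   >
  [0,1] "every" : S/PP
  [1,3] PP   <
    [1,2] "here" : NP\N
    [2,3] "ate" : PP\(NP\N)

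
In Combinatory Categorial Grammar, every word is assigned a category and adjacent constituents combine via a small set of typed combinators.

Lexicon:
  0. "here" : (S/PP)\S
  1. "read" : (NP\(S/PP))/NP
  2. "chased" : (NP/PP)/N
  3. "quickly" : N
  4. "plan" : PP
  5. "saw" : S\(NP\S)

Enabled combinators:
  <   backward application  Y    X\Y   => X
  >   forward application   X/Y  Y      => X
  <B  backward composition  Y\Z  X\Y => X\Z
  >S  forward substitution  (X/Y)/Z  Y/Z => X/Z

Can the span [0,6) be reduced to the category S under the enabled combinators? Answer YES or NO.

[0,6] S   <
  [0,5] NP\S   <B
    [0,1] "here" : (S/PP)\S
    [1,5] NP\(S/PP)   >
      [1,2] "read" : (NP\(S/PP))/NP
      [2,5] NP   >
        [2,4] NP/PP   >
          [2,3] "chased" : (NP/PP)/N
          [3,4] "quickly" : N
        [4,5] "plan" : PP
  [5,6] "saw" : S\(NP\S)

YES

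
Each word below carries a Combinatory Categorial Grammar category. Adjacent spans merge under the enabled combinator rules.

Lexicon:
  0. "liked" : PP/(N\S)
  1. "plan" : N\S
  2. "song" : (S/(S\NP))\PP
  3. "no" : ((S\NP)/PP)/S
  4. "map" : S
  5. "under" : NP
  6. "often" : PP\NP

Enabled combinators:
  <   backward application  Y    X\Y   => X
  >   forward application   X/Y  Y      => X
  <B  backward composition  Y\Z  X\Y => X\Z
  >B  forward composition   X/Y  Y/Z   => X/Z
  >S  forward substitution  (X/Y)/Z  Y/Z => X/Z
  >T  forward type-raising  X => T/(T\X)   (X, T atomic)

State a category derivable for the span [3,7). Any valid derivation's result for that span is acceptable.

S\NP

[0,7] S   >
  [0,3] S/(S\NP)   <
    [0,2] PP   >
      [0,1] "liked" : PP/(N\S)
      [1,2] "plan" : N\S
    [2,3] "song" : (S/(S\NP))\PP
  [3,7] S\NP   >
    [3,5] (S\NP)/PP   >
      [3,4] "no" : ((S\NP)/PP)/S
      [4,5] "map" : S
    [5,7] PP   <
      [5,6] "under" : NP
      [6,7] "often" : PP\NP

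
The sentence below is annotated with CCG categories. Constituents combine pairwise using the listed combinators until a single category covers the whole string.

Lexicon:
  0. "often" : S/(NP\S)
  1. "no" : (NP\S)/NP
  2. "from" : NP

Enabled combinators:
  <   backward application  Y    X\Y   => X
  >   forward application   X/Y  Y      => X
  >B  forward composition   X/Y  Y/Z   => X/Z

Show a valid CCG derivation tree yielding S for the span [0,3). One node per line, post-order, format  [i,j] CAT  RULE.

[0,3] S   >
  [0,1] "often" : S/(NP\S)
  [1,3] NP\S   >
    [1,2] "no" : (NP\S)/NP
    [2,3] "from" : NP

[0,1] S/(NP\S)  lex  "often"
[1,2] (NP\S)/NP  lex  "no"
[2,3] NP  lex  "from"
[1,3] NP\S  >  k=2
[0,3] S  >  k=1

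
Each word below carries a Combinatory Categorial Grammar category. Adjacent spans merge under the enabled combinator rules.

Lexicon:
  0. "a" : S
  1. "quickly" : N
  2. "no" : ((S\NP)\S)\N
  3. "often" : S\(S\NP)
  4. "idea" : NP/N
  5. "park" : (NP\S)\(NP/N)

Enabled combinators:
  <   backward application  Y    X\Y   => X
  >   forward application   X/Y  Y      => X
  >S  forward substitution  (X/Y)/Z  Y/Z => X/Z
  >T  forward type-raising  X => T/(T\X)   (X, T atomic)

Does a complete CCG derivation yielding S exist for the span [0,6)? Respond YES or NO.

NO

S N ((S\NP)\S)\N S\(S\NP) NP/N (NP\S)\(NP/N)
CKY chart[0,6] = {N/(N\NP), NP, NP/(NP\NP), PP/(PP\NP), S/(S\NP)}; S ∉ chart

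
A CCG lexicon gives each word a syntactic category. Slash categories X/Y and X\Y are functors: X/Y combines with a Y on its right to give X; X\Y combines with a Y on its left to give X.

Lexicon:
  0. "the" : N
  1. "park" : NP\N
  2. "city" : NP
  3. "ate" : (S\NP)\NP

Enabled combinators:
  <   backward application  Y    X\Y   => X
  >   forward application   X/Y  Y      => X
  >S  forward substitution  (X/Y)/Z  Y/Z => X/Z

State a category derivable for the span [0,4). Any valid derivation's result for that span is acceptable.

[0,4] S   <
  [0,2] NP   <
    [0,1] "the" : N
    [1,2] "park" : NP\N
  [2,4] S\NP   <
    [2,3] "city" : NP
    [3,4] "ate" : (S\NP)\NP

S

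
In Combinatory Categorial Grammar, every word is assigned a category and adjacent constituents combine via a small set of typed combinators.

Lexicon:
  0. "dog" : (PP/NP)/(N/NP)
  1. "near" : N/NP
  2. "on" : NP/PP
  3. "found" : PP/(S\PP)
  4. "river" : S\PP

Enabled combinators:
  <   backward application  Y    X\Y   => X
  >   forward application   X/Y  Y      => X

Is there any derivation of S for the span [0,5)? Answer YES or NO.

NO

(PP/NP)/(N/NP) N/NP NP/PP PP/(S\PP) S\PP
CKY chart[0,5] = {PP}; S ∉ chart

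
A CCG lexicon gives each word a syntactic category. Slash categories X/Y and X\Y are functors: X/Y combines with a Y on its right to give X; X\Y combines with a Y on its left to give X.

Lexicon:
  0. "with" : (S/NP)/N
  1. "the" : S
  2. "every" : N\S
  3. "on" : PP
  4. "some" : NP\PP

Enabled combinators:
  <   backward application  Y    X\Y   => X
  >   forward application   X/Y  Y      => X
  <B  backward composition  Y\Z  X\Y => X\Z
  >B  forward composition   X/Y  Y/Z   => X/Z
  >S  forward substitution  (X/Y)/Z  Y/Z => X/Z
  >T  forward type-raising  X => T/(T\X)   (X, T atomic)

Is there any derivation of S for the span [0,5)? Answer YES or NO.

YES

[0,5] S   >
  [0,3] S/NP   >
    [0,1] "with" : (S/NP)/N
    [1,3] N   <
      [1,2] "the" : S
      [2,3] "every" : N\S
  [3,5] NP   >
    [3,4] NP/(NP\PP)   >T
      [3,4] "on" : PP
    [4,5] "some" : NP\PP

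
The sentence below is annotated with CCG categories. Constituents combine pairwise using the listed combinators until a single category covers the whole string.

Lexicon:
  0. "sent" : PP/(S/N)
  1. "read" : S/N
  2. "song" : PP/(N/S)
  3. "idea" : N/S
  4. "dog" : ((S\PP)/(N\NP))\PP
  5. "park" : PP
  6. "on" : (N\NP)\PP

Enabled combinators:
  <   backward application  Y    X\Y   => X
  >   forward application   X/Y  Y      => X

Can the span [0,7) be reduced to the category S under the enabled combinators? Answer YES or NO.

YES

[0,7] S   <
  [0,2] PP   >
    [0,1] "sent" : PP/(S/N)
    [1,2] "read" : S/N
  [2,7] S\PP   >
    [2,5] (S\PP)/(N\NP)   <
      [2,4] PP   >
        [2,3] "song" : PP/(N/S)
        [3,4] "idea" : N/S
      [4,5] "dog" : ((S\PP)/(N\NP))\PP
    [5,7] N\NP   <
      [5,6] "park" : PP
      [6,7] "on" : (N\NP)\PP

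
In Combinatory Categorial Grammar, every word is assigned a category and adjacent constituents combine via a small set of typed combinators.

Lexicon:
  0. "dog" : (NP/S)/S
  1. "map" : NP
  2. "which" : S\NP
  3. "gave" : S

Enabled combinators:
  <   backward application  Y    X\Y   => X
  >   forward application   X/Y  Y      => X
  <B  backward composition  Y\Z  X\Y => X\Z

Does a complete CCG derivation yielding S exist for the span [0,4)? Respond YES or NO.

(NP/S)/S NP S\NP S
CKY chart[0,4] = {NP}; S ∉ chart

NO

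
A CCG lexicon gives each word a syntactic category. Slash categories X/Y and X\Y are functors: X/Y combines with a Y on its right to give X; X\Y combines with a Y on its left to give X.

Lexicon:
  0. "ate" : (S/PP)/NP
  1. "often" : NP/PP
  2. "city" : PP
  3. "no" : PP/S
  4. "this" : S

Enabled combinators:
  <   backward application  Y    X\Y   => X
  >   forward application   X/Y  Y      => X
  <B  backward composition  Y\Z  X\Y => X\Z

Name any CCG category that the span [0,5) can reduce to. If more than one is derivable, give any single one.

S

[0,5] S   >
  [0,3] S/PP   >
    [0,1] "ate" : (S/PP)/NP
    [1,3] NP   >
      [1,2] "often" : NP/PP
      [2,3] "city" : PP
  [3,5] PP   >
    [3,4] "no" : PP/S
    [4,5] "this" : S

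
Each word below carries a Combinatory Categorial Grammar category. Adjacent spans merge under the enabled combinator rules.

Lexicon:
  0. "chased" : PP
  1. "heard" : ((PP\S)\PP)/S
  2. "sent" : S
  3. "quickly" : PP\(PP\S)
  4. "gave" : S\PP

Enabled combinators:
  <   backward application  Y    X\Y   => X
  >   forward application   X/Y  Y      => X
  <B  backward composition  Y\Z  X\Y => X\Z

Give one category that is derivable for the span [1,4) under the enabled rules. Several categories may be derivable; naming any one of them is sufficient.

PP\PP

[0,5] S   <
  [0,1] "chased" : PP
  [1,5] S\PP   <B
    [1,4] PP\PP   <B
      [1,3] (PP\S)\PP   >
        [1,2] "heard" : ((PP\S)\PP)/S
        [2,3] "sent" : S
      [3,4] "quickly" : PP\(PP\S)
    [4,5] "gave" : S\PP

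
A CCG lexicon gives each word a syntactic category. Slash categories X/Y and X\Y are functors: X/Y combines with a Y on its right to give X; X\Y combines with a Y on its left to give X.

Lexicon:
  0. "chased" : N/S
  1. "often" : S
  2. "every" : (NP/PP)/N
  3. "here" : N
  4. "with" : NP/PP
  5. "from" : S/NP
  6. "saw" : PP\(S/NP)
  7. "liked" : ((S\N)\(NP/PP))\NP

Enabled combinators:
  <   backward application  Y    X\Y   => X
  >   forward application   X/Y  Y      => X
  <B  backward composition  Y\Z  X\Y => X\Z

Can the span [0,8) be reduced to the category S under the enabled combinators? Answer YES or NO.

[0,8] S   <
  [0,2] N   >
    [0,1] "chased" : N/S
    [1,2] "often" : S
  [2,8] S\N   <
    [2,4] NP/PP   >
      [2,3] "every" : (NP/PP)/N
      [3,4] "here" : N
    [4,8] (S\N)\(NP/PP)   <
      [4,7] NP   >
        [4,5] "with" : NP/PP
        [5,7] PP   <
          [5,6] "from" : S/NP
          [6,7] "saw" : PP\(S/NP)
      [7,8] "liked" : ((S\N)\(NP/PP))\NP

YES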